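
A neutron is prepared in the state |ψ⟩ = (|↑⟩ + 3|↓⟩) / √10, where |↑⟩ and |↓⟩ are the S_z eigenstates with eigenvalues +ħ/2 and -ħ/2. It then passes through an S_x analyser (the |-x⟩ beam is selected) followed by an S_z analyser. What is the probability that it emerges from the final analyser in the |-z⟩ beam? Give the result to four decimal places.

0.1000

First analyser (S_x): P(|-x⟩) = |⟨-x|ψ⟩|² = 4/20.
After stage 1 the state is |-x⟩; P(|-z⟩) = |⟨-z|-x⟩|² = 1/2.
Joint probability = 4/20 × 1/2 = 0.1000.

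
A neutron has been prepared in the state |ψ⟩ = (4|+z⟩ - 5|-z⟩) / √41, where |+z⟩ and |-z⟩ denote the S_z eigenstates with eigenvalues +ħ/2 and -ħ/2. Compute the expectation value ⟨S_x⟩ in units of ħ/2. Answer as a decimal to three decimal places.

-0.976

⟨σ_x⟩ = 2 Re(a* b)/(|a|²+|b|²) with a = 4, b = -5.
a* b = -20, so ⟨σ_x⟩ = -40/41.
⟨S_x⟩ = (ħ/2)·⟨σ_x⟩.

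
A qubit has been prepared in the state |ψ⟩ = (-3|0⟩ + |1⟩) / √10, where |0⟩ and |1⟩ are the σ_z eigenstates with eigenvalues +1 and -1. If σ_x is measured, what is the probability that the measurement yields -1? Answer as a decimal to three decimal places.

|-x⟩ = (|0⟩ - |1⟩)/√2, so ⟨-x|ψ⟩ = (-4) / (√2·√10).
P = |-4|² / 20 = 16/20.

0.800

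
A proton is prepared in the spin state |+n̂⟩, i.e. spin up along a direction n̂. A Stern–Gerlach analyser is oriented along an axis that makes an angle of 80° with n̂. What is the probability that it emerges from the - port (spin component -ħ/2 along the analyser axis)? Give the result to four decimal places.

For spin-½, the probability of finding spin-up along an axis at angle θ to the initial spin direction is cos²(θ/2); spin-down is sin²(θ/2).
θ = 80°, so P = sin²(40°) ≈ 0.4132.

0.4132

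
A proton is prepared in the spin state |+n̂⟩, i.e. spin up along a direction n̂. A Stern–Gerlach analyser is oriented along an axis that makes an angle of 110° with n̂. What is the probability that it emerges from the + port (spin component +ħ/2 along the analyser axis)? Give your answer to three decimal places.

0.329

For spin-½, the probability of finding spin-up along an axis at angle θ to the initial spin direction is cos²(θ/2); spin-down is sin²(θ/2).
θ = 110°, so P = cos²(55°) ≈ 0.329.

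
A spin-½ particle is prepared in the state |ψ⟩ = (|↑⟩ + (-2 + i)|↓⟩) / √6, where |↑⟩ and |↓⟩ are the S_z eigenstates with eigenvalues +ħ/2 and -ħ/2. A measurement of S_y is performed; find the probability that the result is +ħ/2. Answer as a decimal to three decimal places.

|+y⟩ = (|↑⟩ + i|↓⟩)/√2, so ⟨+y|ψ⟩ = (2 + 2i) / (√2·√6).
P = |2 + 2i|² / 12 = 8/12.

0.667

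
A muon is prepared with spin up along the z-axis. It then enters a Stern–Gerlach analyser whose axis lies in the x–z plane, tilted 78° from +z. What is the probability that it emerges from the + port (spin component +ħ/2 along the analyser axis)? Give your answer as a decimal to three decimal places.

0.604

For spin-½, the probability of finding spin-up along an axis at angle θ to the initial spin direction is cos²(θ/2); spin-down is sin²(θ/2).
θ = 78°, so P = cos²(39°) ≈ 0.604.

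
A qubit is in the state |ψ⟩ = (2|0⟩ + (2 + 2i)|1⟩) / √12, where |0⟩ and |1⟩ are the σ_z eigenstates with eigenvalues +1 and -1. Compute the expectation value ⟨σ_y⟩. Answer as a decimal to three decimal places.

⟨σ_y⟩ = 2 Im(a* b)/(|a|²+|b|²) with a = 2, b = (2 + 2i).
a* b = (4 + 4i), so ⟨σ_y⟩ = 8/12.

0.667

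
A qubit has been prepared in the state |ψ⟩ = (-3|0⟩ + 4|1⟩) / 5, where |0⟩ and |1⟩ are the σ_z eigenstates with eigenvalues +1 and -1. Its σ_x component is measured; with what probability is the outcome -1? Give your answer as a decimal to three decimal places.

|-x⟩ = (|0⟩ - |1⟩)/√2, so ⟨-x|ψ⟩ = (-7) / (√2·5).
P = |-7|² / 50 = 49/50.

0.980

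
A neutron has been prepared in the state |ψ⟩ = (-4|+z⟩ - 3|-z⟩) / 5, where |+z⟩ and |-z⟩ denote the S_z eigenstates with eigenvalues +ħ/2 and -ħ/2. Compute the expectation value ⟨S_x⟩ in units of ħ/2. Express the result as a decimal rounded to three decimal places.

⟨σ_x⟩ = 2 Re(a* b)/(|a|²+|b|²) with a = -4, b = -3.
a* b = 12, so ⟨σ_x⟩ = 24/25.
⟨S_x⟩ = (ħ/2)·⟨σ_x⟩.

0.960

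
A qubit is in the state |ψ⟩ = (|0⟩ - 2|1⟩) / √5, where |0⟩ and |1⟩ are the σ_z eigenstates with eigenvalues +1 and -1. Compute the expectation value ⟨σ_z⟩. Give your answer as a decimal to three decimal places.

⟨σ_z⟩ = |a|² - |b|² divided by |a|²+|b|², with a, b the |0⟩, |1⟩ amplitudes.
= (1 - 4)/5 = -3/5.

-0.600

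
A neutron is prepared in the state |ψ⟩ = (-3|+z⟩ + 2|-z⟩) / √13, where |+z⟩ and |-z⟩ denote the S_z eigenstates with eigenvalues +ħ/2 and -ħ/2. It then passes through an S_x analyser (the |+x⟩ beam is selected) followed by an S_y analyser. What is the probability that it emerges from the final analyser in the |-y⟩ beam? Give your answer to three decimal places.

First analyser (S_x): P(|+x⟩) = |⟨+x|ψ⟩|² = 1/26.
After stage 1 the state is |+x⟩; P(|-y⟩) = |⟨-y|+x⟩|² = 1/2.
Joint probability = 1/26 × 1/2 = 0.019.

0.019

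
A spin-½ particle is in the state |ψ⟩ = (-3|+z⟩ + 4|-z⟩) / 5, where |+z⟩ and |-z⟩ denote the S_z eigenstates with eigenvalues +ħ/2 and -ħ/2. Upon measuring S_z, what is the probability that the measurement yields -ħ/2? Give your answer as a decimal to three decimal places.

The -ħ/2 outcome corresponds to |-z⟩. Its amplitude in |ψ⟩ is 4/5.
P = |4|² / 25 = 16/25.

0.640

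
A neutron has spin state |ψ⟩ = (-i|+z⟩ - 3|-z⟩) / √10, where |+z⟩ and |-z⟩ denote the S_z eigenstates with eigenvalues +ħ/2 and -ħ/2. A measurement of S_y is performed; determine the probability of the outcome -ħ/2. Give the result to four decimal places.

0.8000

|-y⟩ = (|+z⟩ - i|-z⟩)/√2, so ⟨-y|ψ⟩ = (-4i) / (√2·√10).
P = |-4i|² / 20 = 16/20.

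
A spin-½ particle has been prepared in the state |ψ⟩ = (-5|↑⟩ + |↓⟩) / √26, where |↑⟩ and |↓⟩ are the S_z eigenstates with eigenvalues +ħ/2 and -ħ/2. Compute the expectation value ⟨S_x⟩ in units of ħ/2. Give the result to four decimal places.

-0.3846

⟨σ_x⟩ = 2 Re(a* b)/(|a|²+|b|²) with a = -5, b = 1.
a* b = -5, so ⟨σ_x⟩ = -10/26.
⟨S_x⟩ = (ħ/2)·⟨σ_x⟩.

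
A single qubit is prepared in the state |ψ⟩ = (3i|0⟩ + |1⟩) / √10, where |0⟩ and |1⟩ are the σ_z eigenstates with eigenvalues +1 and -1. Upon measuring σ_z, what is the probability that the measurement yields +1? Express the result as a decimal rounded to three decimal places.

0.900

The +1 outcome corresponds to |0⟩. Its amplitude in |ψ⟩ is 3i/√10.
P = |3i|² / 10 = 9/10.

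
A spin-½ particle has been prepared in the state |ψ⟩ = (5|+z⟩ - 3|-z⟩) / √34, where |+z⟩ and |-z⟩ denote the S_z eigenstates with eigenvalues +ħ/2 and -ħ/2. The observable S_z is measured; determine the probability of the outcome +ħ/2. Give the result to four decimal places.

The +ħ/2 outcome corresponds to |+z⟩. Its amplitude in |ψ⟩ is 5/√34.
P = |5|² / 34 = 25/34.

0.7353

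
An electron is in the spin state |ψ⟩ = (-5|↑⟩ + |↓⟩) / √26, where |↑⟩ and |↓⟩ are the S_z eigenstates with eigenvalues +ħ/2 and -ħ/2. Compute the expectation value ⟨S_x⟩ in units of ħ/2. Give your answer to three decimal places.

-0.385

⟨σ_x⟩ = 2 Re(a* b)/(|a|²+|b|²) with a = -5, b = 1.
a* b = -5, so ⟨σ_x⟩ = -10/26.
⟨S_x⟩ = (ħ/2)·⟨σ_x⟩.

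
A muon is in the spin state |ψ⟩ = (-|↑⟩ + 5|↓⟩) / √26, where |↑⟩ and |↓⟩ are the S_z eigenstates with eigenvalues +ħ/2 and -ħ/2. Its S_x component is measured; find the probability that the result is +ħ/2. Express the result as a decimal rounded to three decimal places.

|+x⟩ = (|↑⟩ + |↓⟩)/√2, so ⟨+x|ψ⟩ = (4) / (√2·√26).
P = |4|² / 52 = 16/52.

0.308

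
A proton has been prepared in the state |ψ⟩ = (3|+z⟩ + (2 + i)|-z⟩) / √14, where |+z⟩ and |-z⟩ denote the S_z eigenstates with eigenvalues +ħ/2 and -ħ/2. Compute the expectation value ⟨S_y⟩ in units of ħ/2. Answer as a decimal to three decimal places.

⟨σ_y⟩ = 2 Im(a* b)/(|a|²+|b|²) with a = 3, b = (2 + i).
a* b = (6 + 3i), so ⟨σ_y⟩ = 6/14.
⟨S_y⟩ = (ħ/2)·⟨σ_y⟩.

0.429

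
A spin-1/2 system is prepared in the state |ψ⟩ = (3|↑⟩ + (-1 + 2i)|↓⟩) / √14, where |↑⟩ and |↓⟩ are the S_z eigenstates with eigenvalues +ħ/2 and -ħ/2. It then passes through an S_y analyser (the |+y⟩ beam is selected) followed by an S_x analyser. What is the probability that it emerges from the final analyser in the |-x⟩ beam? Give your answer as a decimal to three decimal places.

First analyser (S_y): P(|+y⟩) = |⟨+y|ψ⟩|² = 26/28.
After stage 1 the state is |+y⟩; P(|-x⟩) = |⟨-x|+y⟩|² = 1/2.
Joint probability = 26/28 × 1/2 = 0.464.

0.464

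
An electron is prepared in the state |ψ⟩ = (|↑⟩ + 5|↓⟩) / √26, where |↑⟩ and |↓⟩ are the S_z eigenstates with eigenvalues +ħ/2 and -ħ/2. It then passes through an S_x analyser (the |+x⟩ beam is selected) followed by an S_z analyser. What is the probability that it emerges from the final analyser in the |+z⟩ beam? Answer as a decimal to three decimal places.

0.346

First analyser (S_x): P(|+x⟩) = |⟨+x|ψ⟩|² = 36/52.
After stage 1 the state is |+x⟩; P(|+z⟩) = |⟨+z|+x⟩|² = 1/2.
Joint probability = 36/52 × 1/2 = 0.346.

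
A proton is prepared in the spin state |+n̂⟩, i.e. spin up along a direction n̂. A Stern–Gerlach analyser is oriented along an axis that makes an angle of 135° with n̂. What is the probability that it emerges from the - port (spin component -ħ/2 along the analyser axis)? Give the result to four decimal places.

For spin-½, the probability of finding spin-up along an axis at angle θ to the initial spin direction is cos²(θ/2); spin-down is sin²(θ/2).
θ = 135°, so P = sin²(67.5°) ≈ 0.8536.

0.8536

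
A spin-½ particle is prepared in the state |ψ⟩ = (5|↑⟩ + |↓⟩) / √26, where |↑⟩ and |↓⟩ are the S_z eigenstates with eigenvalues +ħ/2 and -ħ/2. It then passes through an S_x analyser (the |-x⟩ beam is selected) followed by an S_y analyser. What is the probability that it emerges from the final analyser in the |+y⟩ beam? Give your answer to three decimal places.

First analyser (S_x): P(|-x⟩) = |⟨-x|ψ⟩|² = 16/52.
After stage 1 the state is |-x⟩; P(|+y⟩) = |⟨+y|-x⟩|² = 1/2.
Joint probability = 16/52 × 1/2 = 0.154.

0.154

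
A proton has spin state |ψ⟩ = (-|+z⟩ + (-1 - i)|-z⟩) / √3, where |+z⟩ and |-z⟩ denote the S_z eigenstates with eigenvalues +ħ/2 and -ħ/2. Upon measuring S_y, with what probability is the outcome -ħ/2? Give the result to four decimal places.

|-y⟩ = (|+z⟩ - i|-z⟩)/√2, so ⟨-y|ψ⟩ = (-i) / (√2·√3).
P = |-i|² / 6 = 1/6.

0.1667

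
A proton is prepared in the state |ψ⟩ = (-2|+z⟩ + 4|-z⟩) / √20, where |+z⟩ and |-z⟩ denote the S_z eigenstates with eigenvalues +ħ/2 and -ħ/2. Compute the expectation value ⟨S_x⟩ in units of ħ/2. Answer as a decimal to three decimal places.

⟨σ_x⟩ = 2 Re(a* b)/(|a|²+|b|²) with a = -2, b = 4.
a* b = -8, so ⟨σ_x⟩ = -16/20.
⟨S_x⟩ = (ħ/2)·⟨σ_x⟩.

-0.800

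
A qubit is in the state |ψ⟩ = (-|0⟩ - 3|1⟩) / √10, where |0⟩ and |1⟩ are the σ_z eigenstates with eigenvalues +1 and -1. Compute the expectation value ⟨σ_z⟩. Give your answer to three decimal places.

-0.800

⟨σ_z⟩ = |a|² - |b|² divided by |a|²+|b|², with a, b the |0⟩, |1⟩ amplitudes.
= (1 - 9)/10 = -8/10.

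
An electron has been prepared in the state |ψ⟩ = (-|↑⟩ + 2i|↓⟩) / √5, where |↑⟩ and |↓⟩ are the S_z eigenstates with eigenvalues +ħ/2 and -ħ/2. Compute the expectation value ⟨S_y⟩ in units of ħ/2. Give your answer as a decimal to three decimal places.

⟨σ_y⟩ = 2 Im(a* b)/(|a|²+|b|²) with a = -1, b = 2i.
a* b = -2i, so ⟨σ_y⟩ = -4/5.
⟨S_y⟩ = (ħ/2)·⟨σ_y⟩.

-0.800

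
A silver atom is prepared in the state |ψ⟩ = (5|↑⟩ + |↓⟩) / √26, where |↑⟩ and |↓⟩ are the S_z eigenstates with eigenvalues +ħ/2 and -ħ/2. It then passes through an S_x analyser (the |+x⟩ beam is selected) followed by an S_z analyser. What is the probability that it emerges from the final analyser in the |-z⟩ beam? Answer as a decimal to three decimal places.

0.346

First analyser (S_x): P(|+x⟩) = |⟨+x|ψ⟩|² = 36/52.
After stage 1 the state is |+x⟩; P(|-z⟩) = |⟨-z|+x⟩|² = 1/2.
Joint probability = 36/52 × 1/2 = 0.346.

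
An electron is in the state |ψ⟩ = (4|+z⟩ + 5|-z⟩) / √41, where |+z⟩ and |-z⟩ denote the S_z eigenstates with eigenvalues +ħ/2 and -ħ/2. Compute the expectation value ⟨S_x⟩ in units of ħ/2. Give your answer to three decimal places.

⟨σ_x⟩ = 2 Re(a* b)/(|a|²+|b|²) with a = 4, b = 5.
a* b = 20, so ⟨σ_x⟩ = 40/41.
⟨S_x⟩ = (ħ/2)·⟨σ_x⟩.

0.976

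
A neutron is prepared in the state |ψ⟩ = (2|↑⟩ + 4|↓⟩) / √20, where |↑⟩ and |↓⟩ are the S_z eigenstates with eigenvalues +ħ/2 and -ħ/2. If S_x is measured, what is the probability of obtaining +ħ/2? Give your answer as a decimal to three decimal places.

|+x⟩ = (|↑⟩ + |↓⟩)/√2, so ⟨+x|ψ⟩ = (6) / (√2·√20).
P = |6|² / 40 = 36/40.

0.900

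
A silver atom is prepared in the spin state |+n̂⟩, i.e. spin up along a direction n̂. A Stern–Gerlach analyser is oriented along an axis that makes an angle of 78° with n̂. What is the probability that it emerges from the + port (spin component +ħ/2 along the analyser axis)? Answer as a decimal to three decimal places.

0.604

For spin-½, the probability of finding spin-up along an axis at angle θ to the initial spin direction is cos²(θ/2); spin-down is sin²(θ/2).
θ = 78°, so P = cos²(39°) ≈ 0.604.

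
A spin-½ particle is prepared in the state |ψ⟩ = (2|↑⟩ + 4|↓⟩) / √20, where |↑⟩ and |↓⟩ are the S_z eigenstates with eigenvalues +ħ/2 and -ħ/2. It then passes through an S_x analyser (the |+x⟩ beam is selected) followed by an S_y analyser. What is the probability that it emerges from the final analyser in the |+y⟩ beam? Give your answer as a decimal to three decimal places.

First analyser (S_x): P(|+x⟩) = |⟨+x|ψ⟩|² = 36/40.
After stage 1 the state is |+x⟩; P(|+y⟩) = |⟨+y|+x⟩|² = 1/2.
Joint probability = 36/40 × 1/2 = 0.450.

0.450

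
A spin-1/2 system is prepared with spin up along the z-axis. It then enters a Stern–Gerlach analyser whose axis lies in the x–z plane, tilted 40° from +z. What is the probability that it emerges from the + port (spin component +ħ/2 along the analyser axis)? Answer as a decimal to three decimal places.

For spin-½, the probability of finding spin-up along an axis at angle θ to the initial spin direction is cos²(θ/2); spin-down is sin²(θ/2).
θ = 40°, so P = cos²(20°) ≈ 0.883.

0.883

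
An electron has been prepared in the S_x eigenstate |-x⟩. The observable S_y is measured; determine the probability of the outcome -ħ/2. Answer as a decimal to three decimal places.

In the S_z basis, |-x⟩ = (|+z⟩ - |-z⟩)/√2 and |-y⟩ = (|+z⟩ - i|-z⟩)/√2.
|⟨-y|-x⟩|² = 1/2.

0.500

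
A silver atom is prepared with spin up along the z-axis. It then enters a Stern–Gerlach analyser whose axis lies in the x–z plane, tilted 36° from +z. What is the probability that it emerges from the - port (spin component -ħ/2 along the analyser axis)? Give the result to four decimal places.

0.0955

For spin-½, the probability of finding spin-up along an axis at angle θ to the initial spin direction is cos²(θ/2); spin-down is sin²(θ/2).
θ = 36°, so P = sin²(18°) ≈ 0.0955.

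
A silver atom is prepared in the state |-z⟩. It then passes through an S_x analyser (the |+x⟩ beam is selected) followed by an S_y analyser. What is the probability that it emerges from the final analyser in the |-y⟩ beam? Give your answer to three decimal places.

0.250

First analyser (S_x): from |-z⟩, P(|+x⟩) = 1/2.
After stage 1 the state is |+x⟩; P(|-y⟩) = |⟨-y|+x⟩|² = 1/2.
Joint probability = 1/2 × 1/2 = 0.250.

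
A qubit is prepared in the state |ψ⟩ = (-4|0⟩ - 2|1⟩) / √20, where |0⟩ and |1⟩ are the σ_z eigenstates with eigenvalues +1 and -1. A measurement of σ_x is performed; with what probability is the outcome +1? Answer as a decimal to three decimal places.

|+x⟩ = (|0⟩ + |1⟩)/√2, so ⟨+x|ψ⟩ = (-6) / (√2·√20).
P = |-6|² / 40 = 36/40.

0.900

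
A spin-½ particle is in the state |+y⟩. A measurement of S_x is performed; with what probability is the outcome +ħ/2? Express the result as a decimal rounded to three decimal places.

In the S_z basis, |+y⟩ = (|+z⟩ + i|-z⟩)/√2 and |+x⟩ = (|+z⟩ + |-z⟩)/√2.
|⟨+x|+y⟩|² = 1/2.

0.500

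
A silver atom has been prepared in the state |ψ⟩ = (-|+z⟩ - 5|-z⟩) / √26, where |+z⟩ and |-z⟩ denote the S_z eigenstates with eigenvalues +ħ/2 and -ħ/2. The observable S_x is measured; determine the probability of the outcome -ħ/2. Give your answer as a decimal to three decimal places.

|-x⟩ = (|+z⟩ - |-z⟩)/√2, so ⟨-x|ψ⟩ = (4) / (√2·√26).
P = |4|² / 52 = 16/52.

0.308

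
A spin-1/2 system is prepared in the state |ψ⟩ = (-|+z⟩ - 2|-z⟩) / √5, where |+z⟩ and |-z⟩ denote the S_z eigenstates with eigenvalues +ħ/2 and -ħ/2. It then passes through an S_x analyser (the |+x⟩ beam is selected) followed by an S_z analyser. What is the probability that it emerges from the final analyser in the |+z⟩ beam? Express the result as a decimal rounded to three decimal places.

0.450

First analyser (S_x): P(|+x⟩) = |⟨+x|ψ⟩|² = 9/10.
After stage 1 the state is |+x⟩; P(|+z⟩) = |⟨+z|+x⟩|² = 1/2.
Joint probability = 9/10 × 1/2 = 0.450.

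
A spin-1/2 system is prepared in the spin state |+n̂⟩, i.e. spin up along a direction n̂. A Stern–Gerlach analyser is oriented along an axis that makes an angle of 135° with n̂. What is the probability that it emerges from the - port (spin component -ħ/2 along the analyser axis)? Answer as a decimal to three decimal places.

0.854

For spin-½, the probability of finding spin-up along an axis at angle θ to the initial spin direction is cos²(θ/2); spin-down is sin²(θ/2).
θ = 135°, so P = sin²(67.5°) ≈ 0.854.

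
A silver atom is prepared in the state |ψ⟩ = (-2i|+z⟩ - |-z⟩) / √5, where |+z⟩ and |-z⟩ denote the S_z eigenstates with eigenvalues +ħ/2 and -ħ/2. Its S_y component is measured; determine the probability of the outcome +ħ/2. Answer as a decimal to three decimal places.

0.100

|+y⟩ = (|+z⟩ + i|-z⟩)/√2, so ⟨+y|ψ⟩ = (-i) / (√2·√5).
P = |-i|² / 10 = 1/10.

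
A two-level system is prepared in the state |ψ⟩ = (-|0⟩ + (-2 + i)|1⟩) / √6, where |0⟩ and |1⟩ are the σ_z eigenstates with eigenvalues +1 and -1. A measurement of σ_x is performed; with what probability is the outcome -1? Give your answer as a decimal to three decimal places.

0.167

|-x⟩ = (|0⟩ - |1⟩)/√2, so ⟨-x|ψ⟩ = (1 - i) / (√2·√6).
P = |1 - i|² / 12 = 2/12.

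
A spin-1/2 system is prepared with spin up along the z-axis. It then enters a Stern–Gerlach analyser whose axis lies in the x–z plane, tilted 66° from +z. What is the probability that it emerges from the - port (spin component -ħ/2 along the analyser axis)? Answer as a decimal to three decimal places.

0.297

For spin-½, the probability of finding spin-up along an axis at angle θ to the initial spin direction is cos²(θ/2); spin-down is sin²(θ/2).
θ = 66°, so P = sin²(33°) ≈ 0.297.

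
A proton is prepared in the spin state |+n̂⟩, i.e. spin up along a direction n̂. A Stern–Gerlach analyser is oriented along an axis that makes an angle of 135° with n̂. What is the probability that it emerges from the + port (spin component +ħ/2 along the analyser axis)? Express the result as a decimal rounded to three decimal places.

0.146

For spin-½, the probability of finding spin-up along an axis at angle θ to the initial spin direction is cos²(θ/2); spin-down is sin²(θ/2).
θ = 135°, so P = cos²(67.5°) ≈ 0.146.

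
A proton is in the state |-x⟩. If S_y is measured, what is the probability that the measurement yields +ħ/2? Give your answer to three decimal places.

0.500

In the S_z basis, |-x⟩ = (|+z⟩ - |-z⟩)/√2 and |+y⟩ = (|+z⟩ + i|-z⟩)/√2.
|⟨+y|-x⟩|² = 1/2.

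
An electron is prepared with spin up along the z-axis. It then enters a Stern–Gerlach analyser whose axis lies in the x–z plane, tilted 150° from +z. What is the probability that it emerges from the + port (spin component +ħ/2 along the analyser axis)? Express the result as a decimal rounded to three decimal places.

0.067

For spin-½, the probability of finding spin-up along an axis at angle θ to the initial spin direction is cos²(θ/2); spin-down is sin²(θ/2).
θ = 150°, so P = cos²(75°) ≈ 0.067.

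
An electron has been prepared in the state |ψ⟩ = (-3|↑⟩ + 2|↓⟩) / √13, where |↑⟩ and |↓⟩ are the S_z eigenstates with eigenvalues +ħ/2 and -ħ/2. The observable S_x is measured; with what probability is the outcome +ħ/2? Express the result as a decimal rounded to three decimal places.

|+x⟩ = (|↑⟩ + |↓⟩)/√2, so ⟨+x|ψ⟩ = (-1) / (√2·√13).
P = |-1|² / 26 = 1/26.

0.038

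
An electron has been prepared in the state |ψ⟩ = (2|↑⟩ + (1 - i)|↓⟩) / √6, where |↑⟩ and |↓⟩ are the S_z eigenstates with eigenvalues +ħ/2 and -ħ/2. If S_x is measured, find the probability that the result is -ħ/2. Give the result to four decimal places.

0.1667

|-x⟩ = (|↑⟩ - |↓⟩)/√2, so ⟨-x|ψ⟩ = (1 + i) / (√2·√6).
P = |1 + i|² / 12 = 2/12.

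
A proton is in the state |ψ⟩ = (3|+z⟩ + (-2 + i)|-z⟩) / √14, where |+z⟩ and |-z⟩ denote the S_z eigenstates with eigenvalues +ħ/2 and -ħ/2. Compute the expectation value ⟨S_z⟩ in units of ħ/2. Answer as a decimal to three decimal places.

⟨σ_z⟩ = |a|² - |b|² divided by |a|²+|b|², with a, b the |+z⟩, |-z⟩ amplitudes.
= (9 - 5)/14 = 4/14.
⟨S_z⟩ = (ħ/2)·⟨σ_z⟩.

0.286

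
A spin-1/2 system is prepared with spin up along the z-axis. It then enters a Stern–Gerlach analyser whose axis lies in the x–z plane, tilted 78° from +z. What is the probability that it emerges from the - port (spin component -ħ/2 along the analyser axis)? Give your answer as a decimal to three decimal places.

0.396

For spin-½, the probability of finding spin-up along an axis at angle θ to the initial spin direction is cos²(θ/2); spin-down is sin²(θ/2).
θ = 78°, so P = sin²(39°) ≈ 0.396.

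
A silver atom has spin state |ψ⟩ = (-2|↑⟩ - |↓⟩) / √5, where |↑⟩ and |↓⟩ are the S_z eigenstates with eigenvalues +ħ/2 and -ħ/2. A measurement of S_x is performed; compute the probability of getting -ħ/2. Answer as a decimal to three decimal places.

|-x⟩ = (|↑⟩ - |↓⟩)/√2, so ⟨-x|ψ⟩ = (-1) / (√2·√5).
P = |-1|² / 10 = 1/10.

0.100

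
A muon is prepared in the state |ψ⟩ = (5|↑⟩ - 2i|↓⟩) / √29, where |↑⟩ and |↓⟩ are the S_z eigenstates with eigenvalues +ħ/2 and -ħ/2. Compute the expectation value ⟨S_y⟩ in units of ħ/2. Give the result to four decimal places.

-0.6897

⟨σ_y⟩ = 2 Im(a* b)/(|a|²+|b|²) with a = 5, b = -2i.
a* b = -10i, so ⟨σ_y⟩ = -20/29.
⟨S_y⟩ = (ħ/2)·⟨σ_y⟩.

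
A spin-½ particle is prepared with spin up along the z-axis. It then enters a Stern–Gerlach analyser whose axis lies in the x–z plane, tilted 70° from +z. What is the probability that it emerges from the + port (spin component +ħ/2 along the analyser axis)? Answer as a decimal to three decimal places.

0.671

For spin-½, the probability of finding spin-up along an axis at angle θ to the initial spin direction is cos²(θ/2); spin-down is sin²(θ/2).
θ = 70°, so P = cos²(35°) ≈ 0.671.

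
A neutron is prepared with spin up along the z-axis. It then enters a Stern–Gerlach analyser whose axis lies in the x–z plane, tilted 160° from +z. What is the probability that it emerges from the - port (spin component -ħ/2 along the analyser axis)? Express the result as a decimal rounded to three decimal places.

0.970

For spin-½, the probability of finding spin-up along an axis at angle θ to the initial spin direction is cos²(θ/2); spin-down is sin²(θ/2).
θ = 160°, so P = sin²(80°) ≈ 0.970.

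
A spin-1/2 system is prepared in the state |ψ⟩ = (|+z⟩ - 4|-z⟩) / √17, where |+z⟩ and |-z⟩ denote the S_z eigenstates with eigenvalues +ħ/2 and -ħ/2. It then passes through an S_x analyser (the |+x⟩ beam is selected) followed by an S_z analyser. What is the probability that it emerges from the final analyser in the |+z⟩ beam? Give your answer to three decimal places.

First analyser (S_x): P(|+x⟩) = |⟨+x|ψ⟩|² = 9/34.
After stage 1 the state is |+x⟩; P(|+z⟩) = |⟨+z|+x⟩|² = 1/2.
Joint probability = 9/34 × 1/2 = 0.132.

0.132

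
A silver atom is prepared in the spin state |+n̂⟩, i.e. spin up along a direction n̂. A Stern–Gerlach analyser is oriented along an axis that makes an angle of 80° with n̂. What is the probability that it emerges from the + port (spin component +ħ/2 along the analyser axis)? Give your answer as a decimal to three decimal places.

For spin-½, the probability of finding spin-up along an axis at angle θ to the initial spin direction is cos²(θ/2); spin-down is sin²(θ/2).
θ = 80°, so P = cos²(40°) ≈ 0.587.

0.587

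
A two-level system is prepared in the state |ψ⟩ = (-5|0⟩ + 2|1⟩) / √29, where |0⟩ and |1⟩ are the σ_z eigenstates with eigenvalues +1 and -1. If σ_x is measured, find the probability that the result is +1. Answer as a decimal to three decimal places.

|+x⟩ = (|0⟩ + |1⟩)/√2, so ⟨+x|ψ⟩ = (-3) / (√2·√29).
P = |-3|² / 58 = 9/58.

0.155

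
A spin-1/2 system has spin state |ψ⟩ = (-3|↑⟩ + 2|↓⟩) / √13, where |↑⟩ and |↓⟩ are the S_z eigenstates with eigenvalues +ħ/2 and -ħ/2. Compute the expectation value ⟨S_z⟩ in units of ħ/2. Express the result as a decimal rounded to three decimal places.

⟨σ_z⟩ = |a|² - |b|² divided by |a|²+|b|², with a, b the |↑⟩, |↓⟩ amplitudes.
= (9 - 4)/13 = 5/13.
⟨S_z⟩ = (ħ/2)·⟨σ_z⟩.

0.385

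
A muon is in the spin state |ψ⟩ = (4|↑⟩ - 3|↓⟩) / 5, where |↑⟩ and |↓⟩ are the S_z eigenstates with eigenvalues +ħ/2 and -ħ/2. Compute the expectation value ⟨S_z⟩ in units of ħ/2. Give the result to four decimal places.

0.2800

⟨σ_z⟩ = |a|² - |b|² divided by |a|²+|b|², with a, b the |↑⟩, |↓⟩ amplitudes.
= (16 - 9)/25 = 7/25.
⟨S_z⟩ = (ħ/2)·⟨σ_z⟩.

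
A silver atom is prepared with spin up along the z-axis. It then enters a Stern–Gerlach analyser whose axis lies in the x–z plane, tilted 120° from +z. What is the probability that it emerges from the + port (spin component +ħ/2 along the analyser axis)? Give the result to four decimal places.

For spin-½, the probability of finding spin-up along an axis at angle θ to the initial spin direction is cos²(θ/2); spin-down is sin²(θ/2).
θ = 120°, so P = cos²(60°) ≈ 0.2500.

0.2500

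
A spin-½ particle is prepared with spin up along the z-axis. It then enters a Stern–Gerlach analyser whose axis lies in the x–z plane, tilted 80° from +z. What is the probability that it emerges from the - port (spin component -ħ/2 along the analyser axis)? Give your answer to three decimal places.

0.413

For spin-½, the probability of finding spin-up along an axis at angle θ to the initial spin direction is cos²(θ/2); spin-down is sin²(θ/2).
θ = 80°, so P = sin²(40°) ≈ 0.413.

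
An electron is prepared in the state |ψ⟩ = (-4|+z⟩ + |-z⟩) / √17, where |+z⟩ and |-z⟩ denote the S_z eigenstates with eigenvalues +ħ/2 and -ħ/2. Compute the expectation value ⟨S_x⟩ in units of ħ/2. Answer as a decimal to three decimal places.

-0.471

⟨σ_x⟩ = 2 Re(a* b)/(|a|²+|b|²) with a = -4, b = 1.
a* b = -4, so ⟨σ_x⟩ = -8/17.
⟨S_x⟩ = (ħ/2)·⟨σ_x⟩.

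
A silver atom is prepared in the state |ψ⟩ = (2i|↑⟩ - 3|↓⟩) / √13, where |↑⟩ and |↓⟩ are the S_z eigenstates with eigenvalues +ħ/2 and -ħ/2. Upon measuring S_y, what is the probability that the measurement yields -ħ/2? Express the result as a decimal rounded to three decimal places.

0.038

|-y⟩ = (|↑⟩ - i|↓⟩)/√2, so ⟨-y|ψ⟩ = (-i) / (√2·√13).
P = |-i|² / 26 = 1/26.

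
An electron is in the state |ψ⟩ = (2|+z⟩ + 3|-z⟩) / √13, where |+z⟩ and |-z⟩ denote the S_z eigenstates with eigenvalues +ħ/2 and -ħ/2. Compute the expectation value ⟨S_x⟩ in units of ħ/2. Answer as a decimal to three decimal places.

⟨σ_x⟩ = 2 Re(a* b)/(|a|²+|b|²) with a = 2, b = 3.
a* b = 6, so ⟨σ_x⟩ = 12/13.
⟨S_x⟩ = (ħ/2)·⟨σ_x⟩.

0.923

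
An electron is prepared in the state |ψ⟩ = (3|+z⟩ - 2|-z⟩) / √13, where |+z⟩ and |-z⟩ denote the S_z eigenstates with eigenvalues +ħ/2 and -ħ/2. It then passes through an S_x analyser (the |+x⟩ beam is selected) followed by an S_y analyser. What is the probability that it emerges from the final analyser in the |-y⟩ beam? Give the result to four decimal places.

0.0192

First analyser (S_x): P(|+x⟩) = |⟨+x|ψ⟩|² = 1/26.
After stage 1 the state is |+x⟩; P(|-y⟩) = |⟨-y|+x⟩|² = 1/2.
Joint probability = 1/26 × 1/2 = 0.0192.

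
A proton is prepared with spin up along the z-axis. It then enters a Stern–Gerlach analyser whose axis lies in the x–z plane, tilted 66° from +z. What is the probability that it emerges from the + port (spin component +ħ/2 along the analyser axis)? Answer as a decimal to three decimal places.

For spin-½, the probability of finding spin-up along an axis at angle θ to the initial spin direction is cos²(θ/2); spin-down is sin²(θ/2).
θ = 66°, so P = cos²(33°) ≈ 0.703.

0.703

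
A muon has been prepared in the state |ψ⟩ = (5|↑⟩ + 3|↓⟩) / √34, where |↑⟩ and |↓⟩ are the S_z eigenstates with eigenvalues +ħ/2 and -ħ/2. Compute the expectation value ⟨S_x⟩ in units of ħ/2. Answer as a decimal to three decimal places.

0.882

⟨σ_x⟩ = 2 Re(a* b)/(|a|²+|b|²) with a = 5, b = 3.
a* b = 15, so ⟨σ_x⟩ = 30/34.
⟨S_x⟩ = (ħ/2)·⟨σ_x⟩.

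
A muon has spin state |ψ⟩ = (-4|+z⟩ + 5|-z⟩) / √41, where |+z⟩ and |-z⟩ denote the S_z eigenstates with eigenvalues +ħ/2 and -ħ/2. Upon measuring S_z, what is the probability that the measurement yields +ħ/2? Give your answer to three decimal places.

0.390

The +ħ/2 outcome corresponds to |+z⟩. Its amplitude in |ψ⟩ is -4/√41.
P = |-4|² / 41 = 16/41.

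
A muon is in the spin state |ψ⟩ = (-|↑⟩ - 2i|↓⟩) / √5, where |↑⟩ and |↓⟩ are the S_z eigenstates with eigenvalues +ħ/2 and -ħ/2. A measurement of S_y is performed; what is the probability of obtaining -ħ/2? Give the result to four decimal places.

0.1000

|-y⟩ = (|↑⟩ - i|↓⟩)/√2, so ⟨-y|ψ⟩ = (1) / (√2·√5).
P = |1|² / 10 = 1/10.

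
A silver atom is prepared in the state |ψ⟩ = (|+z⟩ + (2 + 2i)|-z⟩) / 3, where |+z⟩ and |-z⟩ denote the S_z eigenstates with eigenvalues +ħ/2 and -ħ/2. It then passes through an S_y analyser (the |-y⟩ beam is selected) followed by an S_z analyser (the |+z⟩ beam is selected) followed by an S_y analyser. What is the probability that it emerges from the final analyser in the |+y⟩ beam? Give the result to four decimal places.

First analyser (S_y): P(|-y⟩) = |⟨-y|ψ⟩|² = 5/18.
After stage 1 the state is |-y⟩; P(|+z⟩) = |⟨+z|-y⟩|² = 1/2.
After stage 2 the state is |+z⟩; P(|+y⟩) = |⟨+y|+z⟩|² = 1/2.
Joint probability = 5/18 × 1/2 × 1/2 = 0.0694.

0.0694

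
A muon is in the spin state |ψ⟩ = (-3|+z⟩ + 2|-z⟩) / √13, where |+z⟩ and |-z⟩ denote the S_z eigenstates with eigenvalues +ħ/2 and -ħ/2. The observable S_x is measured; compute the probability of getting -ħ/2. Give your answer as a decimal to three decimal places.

0.962

|-x⟩ = (|+z⟩ - |-z⟩)/√2, so ⟨-x|ψ⟩ = (-5) / (√2·√13).
P = |-5|² / 26 = 25/26.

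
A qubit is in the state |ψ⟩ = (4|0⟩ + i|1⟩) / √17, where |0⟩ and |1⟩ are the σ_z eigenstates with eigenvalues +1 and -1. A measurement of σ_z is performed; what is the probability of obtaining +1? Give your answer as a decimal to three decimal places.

The +1 outcome corresponds to |0⟩. Its amplitude in |ψ⟩ is 4/√17.
P = |4|² / 17 = 16/17.

0.941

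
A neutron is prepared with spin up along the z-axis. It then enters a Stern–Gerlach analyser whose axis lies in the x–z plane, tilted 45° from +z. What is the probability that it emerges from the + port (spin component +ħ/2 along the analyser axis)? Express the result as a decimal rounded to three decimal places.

0.854

For spin-½, the probability of finding spin-up along an axis at angle θ to the initial spin direction is cos²(θ/2); spin-down is sin²(θ/2).
θ = 45°, so P = cos²(22.5°) ≈ 0.854.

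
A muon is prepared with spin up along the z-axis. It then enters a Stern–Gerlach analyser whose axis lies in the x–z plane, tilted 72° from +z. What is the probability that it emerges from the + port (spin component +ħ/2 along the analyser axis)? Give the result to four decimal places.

0.6545

For spin-½, the probability of finding spin-up along an axis at angle θ to the initial spin direction is cos²(θ/2); spin-down is sin²(θ/2).
θ = 72°, so P = cos²(36°) ≈ 0.6545.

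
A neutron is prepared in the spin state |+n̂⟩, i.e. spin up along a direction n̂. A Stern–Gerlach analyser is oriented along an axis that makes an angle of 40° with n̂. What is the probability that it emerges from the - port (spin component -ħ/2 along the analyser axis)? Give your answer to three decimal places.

For spin-½, the probability of finding spin-up along an axis at angle θ to the initial spin direction is cos²(θ/2); spin-down is sin²(θ/2).
θ = 40°, so P = sin²(20°) ≈ 0.117.

0.117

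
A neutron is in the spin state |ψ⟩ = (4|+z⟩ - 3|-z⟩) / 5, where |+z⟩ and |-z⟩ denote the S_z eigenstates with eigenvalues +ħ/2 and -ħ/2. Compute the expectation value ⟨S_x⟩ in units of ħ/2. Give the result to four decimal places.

⟨σ_x⟩ = 2 Re(a* b)/(|a|²+|b|²) with a = 4, b = -3.
a* b = -12, so ⟨σ_x⟩ = -24/25.
⟨S_x⟩ = (ħ/2)·⟨σ_x⟩.

-0.9600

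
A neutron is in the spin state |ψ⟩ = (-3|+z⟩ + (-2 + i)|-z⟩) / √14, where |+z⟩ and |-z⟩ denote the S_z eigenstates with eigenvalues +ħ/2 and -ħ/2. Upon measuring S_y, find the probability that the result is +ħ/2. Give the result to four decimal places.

0.2857

|+y⟩ = (|+z⟩ + i|-z⟩)/√2, so ⟨+y|ψ⟩ = (-2 + 2i) / (√2·√14).
P = |-2 + 2i|² / 28 = 8/28.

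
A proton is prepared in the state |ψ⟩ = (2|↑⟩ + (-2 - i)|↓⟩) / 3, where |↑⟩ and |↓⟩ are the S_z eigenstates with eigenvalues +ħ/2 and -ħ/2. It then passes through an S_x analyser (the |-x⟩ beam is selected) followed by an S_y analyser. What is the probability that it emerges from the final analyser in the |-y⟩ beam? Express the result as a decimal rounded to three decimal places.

First analyser (S_x): P(|-x⟩) = |⟨-x|ψ⟩|² = 17/18.
After stage 1 the state is |-x⟩; P(|-y⟩) = |⟨-y|-x⟩|² = 1/2.
Joint probability = 17/18 × 1/2 = 0.472.

0.472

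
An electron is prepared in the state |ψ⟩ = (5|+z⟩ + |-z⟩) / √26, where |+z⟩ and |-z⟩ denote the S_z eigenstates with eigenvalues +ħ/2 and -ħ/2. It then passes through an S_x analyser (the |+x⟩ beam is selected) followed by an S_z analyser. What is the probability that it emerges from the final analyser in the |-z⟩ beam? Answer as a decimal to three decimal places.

0.346

First analyser (S_x): P(|+x⟩) = |⟨+x|ψ⟩|² = 36/52.
After stage 1 the state is |+x⟩; P(|-z⟩) = |⟨-z|+x⟩|² = 1/2.
Joint probability = 36/52 × 1/2 = 0.346.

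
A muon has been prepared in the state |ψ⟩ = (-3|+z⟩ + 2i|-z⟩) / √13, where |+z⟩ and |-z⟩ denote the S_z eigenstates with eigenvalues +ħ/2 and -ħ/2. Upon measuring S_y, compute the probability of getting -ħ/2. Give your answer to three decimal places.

|-y⟩ = (|+z⟩ - i|-z⟩)/√2, so ⟨-y|ψ⟩ = (-5) / (√2·√13).
P = |-5|² / 26 = 25/26.

0.962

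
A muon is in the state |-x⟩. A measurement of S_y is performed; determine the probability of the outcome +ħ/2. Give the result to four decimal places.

In the S_z basis, |-x⟩ = (|↑⟩ - |↓⟩)/√2 and |+y⟩ = (|↑⟩ + i|↓⟩)/√2.
|⟨+y|-x⟩|² = 1/2.

0.5000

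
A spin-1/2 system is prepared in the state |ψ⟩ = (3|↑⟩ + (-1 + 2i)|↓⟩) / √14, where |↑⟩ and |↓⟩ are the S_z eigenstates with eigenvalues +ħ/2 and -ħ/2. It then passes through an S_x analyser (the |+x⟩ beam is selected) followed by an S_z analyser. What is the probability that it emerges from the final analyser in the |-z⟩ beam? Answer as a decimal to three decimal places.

0.143

First analyser (S_x): P(|+x⟩) = |⟨+x|ψ⟩|² = 8/28.
After stage 1 the state is |+x⟩; P(|-z⟩) = |⟨-z|+x⟩|² = 1/2.
Joint probability = 8/28 × 1/2 = 0.143.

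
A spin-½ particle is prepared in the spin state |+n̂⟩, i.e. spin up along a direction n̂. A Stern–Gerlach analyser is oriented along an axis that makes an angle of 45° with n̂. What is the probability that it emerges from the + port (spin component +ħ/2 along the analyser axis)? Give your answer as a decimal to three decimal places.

For spin-½, the probability of finding spin-up along an axis at angle θ to the initial spin direction is cos²(θ/2); spin-down is sin²(θ/2).
θ = 45°, so P = cos²(22.5°) ≈ 0.854.

0.854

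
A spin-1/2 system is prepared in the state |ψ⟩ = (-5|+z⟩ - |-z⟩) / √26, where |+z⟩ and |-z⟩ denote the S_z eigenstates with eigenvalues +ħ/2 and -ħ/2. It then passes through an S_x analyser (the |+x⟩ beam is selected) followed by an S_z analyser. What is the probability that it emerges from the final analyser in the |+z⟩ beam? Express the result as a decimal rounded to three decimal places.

0.346

First analyser (S_x): P(|+x⟩) = |⟨+x|ψ⟩|² = 36/52.
After stage 1 the state is |+x⟩; P(|+z⟩) = |⟨+z|+x⟩|² = 1/2.
Joint probability = 36/52 × 1/2 = 0.346.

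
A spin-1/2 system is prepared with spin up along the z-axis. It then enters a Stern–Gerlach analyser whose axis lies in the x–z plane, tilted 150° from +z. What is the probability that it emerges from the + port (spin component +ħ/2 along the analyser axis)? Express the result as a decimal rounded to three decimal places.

0.067

For spin-½, the probability of finding spin-up along an axis at angle θ to the initial spin direction is cos²(θ/2); spin-down is sin²(θ/2).
θ = 150°, so P = cos²(75°) ≈ 0.067.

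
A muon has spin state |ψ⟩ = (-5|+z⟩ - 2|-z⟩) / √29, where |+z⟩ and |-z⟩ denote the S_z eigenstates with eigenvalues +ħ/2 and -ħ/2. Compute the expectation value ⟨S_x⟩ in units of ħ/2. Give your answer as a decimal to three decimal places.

0.690

⟨σ_x⟩ = 2 Re(a* b)/(|a|²+|b|²) with a = -5, b = -2.
a* b = 10, so ⟨σ_x⟩ = 20/29.
⟨S_x⟩ = (ħ/2)·⟨σ_x⟩.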